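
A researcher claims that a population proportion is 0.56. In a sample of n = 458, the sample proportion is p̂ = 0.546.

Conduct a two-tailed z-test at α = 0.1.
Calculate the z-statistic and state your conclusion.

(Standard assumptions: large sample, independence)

Answer: z = -0.6036, fail to reject H₀

Derivation:
H₀: p = 0.56, H₁: p ≠ 0.56
Standard error: SE = √(p₀(1-p₀)/n) = √(0.56×0.44/458) = 0.023195
z-statistic: z = (p̂ - p₀)/SE = (0.546 - 0.56)/0.023195 = -0.6036
Critical value: z_0.05 = ±1.645
p-value = 0.5461
Decision: fail to reject H₀ at α = 0.1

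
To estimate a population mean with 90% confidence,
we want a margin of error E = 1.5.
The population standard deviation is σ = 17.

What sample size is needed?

Answer: n = 348

Derivation:
z_0.05 = 1.645
n = (z×σ/E)² = (1.645×17/1.5)²
n = 347.5739
Round up: n = 348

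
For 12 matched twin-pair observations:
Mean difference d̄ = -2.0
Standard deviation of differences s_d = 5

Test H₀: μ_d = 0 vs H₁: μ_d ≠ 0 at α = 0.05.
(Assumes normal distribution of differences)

Answer: t = -1.3856, fail to reject H₀

Derivation:
df = n - 1 = 11
SE = s_d/√n = 5/√12 = 1.4434
t = d̄/SE = -2.0/1.4434 = -1.3856
Critical value: t_{0.025,11} = ±2.201
p-value ≈ 0.1933
Decision: fail to reject H₀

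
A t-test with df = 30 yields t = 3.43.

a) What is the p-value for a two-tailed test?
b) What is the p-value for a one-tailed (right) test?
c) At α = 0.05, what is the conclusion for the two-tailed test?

Using t-distribution with df = 30:
a) Two-tailed: p = 2×P(T > 3.43) = 0.0018
b) One-tailed: p = P(T > 3.43) = 0.0009
c) 0.0018 < 0.05, reject H₀

Answer: a) 0.0018, b) 0.0009, c) reject H₀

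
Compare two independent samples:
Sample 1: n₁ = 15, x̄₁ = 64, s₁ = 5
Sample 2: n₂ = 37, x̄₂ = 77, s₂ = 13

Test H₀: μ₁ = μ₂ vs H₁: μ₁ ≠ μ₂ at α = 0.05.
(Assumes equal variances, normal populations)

Answer: t = -3.7440, reject H₀

Derivation:
Pooled variance: s²_p = [14×5² + 36×13²]/(50) = 128.6800
s_p = 11.3437
SE = s_p×√(1/n₁ + 1/n₂) = 11.3437×√(1/15 + 1/37) = 3.4722
t = (x̄₁ - x̄₂)/SE = (64 - 77)/3.4722 = -3.7440
df = 50, t-critical = ±2.009
Decision: reject H₀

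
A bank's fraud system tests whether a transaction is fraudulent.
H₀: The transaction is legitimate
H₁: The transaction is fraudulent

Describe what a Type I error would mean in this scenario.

A Type I error (probability α) occurs when we reject a true H₀.
A Type II error (probability β) occurs when we fail to reject a false H₀.

Answer: Blocking a legitimate transaction as fraud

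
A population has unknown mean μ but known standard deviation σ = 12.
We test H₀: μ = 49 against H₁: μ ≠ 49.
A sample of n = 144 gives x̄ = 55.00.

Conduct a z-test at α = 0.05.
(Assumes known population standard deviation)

Answer: z = 6.0000, reject H₀

Derivation:
Standard error: SE = σ/√n = 12/√144 = 1.0000
z-statistic: z = (x̄ - μ₀)/SE = (55.00 - 49)/1.0000 = 6.0000
Critical value: ±1.960
p-value < 0.0001
Decision: reject H₀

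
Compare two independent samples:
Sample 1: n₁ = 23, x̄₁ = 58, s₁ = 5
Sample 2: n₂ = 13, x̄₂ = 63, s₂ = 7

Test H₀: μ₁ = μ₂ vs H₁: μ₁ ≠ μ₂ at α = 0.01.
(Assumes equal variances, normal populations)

Pooled variance: s²_p = [22×5² + 12×7²]/(34) = 33.4706
s_p = 5.7854
SE = s_p×√(1/n₁ + 1/n₂) = 5.7854×√(1/23 + 1/13) = 2.0075
t = (x̄₁ - x̄₂)/SE = (58 - 63)/2.0075 = -2.4907
df = 34, t-critical = ±2.728
Decision: fail to reject H₀

Answer: t = -2.4907, fail to reject H₀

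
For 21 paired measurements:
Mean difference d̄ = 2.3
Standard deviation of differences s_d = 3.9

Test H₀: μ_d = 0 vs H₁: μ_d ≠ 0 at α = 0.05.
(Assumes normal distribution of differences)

df = n - 1 = 20
SE = s_d/√n = 3.9/√21 = 0.8510
t = d̄/SE = 2.3/0.8510 = 2.7027
Critical value: t_{0.025,20} = ±2.086
p-value ≈ 0.0137
Decision: reject H₀

Answer: t = 2.7027, reject H₀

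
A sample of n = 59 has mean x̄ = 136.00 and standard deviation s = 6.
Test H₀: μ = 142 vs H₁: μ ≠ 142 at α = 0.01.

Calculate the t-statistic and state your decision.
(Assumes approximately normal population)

Answer: t = -7.6815, reject H₀

Derivation:
df = n - 1 = 58
SE = s/√n = 6/√59 = 0.7811
t = (x̄ - μ₀)/SE = (136.00 - 142)/0.7811 = -7.6815
Critical value: t_{0.005,58} = ±2.663
p-value < 0.0001
Decision: reject H₀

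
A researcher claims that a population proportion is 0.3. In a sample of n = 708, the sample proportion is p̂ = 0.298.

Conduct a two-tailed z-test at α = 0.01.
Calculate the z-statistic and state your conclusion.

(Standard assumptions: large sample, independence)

Answer: z = -0.1161, fail to reject H₀

Derivation:
H₀: p = 0.3, H₁: p ≠ 0.3
Standard error: SE = √(p₀(1-p₀)/n) = √(0.3×0.7/708) = 0.017222
z-statistic: z = (p̂ - p₀)/SE = (0.298 - 0.3)/0.017222 = -0.1161
Critical value: z_0.005 = ±2.576
p-value = 0.9076
Decision: fail to reject H₀ at α = 0.01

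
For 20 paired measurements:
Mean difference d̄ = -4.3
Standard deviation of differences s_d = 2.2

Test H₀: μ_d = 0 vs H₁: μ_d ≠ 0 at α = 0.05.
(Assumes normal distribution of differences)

df = n - 1 = 19
SE = s_d/√n = 2.2/√20 = 0.4919
t = d̄/SE = -4.3/0.4919 = -8.7416
Critical value: t_{0.025,19} = ±2.093
p-value < 0.0001
Decision: reject H₀

Answer: t = -8.7416, reject H₀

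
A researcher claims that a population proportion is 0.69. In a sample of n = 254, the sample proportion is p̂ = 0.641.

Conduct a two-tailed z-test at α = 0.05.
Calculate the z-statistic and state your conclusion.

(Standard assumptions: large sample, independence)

H₀: p = 0.69, H₁: p ≠ 0.69
Standard error: SE = √(p₀(1-p₀)/n) = √(0.69×0.31/254) = 0.029019
z-statistic: z = (p̂ - p₀)/SE = (0.641 - 0.69)/0.029019 = -1.6885
Critical value: z_0.025 = ±1.960
p-value = 0.0913
Decision: fail to reject H₀ at α = 0.05

Answer: z = -1.6885, fail to reject H₀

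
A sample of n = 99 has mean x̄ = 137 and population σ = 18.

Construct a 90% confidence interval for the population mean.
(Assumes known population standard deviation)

Answer: (134.0240, 139.9760)

Derivation:
Confidence level: 90%, α = 0.1
z_0.05 = 1.645
SE = σ/√n = 18/√99 = 1.8091
Margin of error = 1.645 × 1.8091 = 2.9760
CI: x̄ ± margin = 137 ± 2.9760
CI: (134.0240, 139.9760)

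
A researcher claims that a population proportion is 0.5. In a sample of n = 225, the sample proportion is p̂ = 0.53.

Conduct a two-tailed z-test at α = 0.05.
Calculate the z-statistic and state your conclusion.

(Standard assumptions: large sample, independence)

H₀: p = 0.5, H₁: p ≠ 0.5
Standard error: SE = √(p₀(1-p₀)/n) = √(0.5×0.5/225) = 0.033333
z-statistic: z = (p̂ - p₀)/SE = (0.53 - 0.5)/0.033333 = 0.9000
Critical value: z_0.025 = ±1.960
p-value = 0.3681
Decision: fail to reject H₀ at α = 0.05

Answer: z = 0.9000, fail to reject H₀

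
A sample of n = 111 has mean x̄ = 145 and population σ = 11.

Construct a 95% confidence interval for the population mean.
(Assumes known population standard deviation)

Confidence level: 95%, α = 0.05
z_0.025 = 1.960
SE = σ/√n = 11/√111 = 1.0441
Margin of error = 1.960 × 1.0441 = 2.0464
CI: x̄ ± margin = 145 ± 2.0464
CI: (142.9536, 147.0464)

Answer: (142.9536, 147.0464)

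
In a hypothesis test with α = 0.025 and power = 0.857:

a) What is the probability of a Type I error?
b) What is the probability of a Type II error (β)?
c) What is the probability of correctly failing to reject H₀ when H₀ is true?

Answer: a) 0.025, b) 0.143, c) 0.975

Derivation:
a) Type I error probability = α = 0.025
b) Power = P(reject H₀ | H₁ true) = 1 - β = 0.857, so Type II error probability = β = 1 - Power = 0.143
c) P(fail to reject H₀ | H₀ true) = 1 - α = 0.975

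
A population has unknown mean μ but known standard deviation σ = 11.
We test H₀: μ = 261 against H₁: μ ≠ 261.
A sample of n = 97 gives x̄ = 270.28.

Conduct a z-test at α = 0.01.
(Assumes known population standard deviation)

Standard error: SE = σ/√n = 11/√97 = 1.1169
z-statistic: z = (x̄ - μ₀)/SE = (270.28 - 261)/1.1169 = 8.3087
Critical value: ±2.576
p-value < 0.0001
Decision: reject H₀

Answer: z = 8.3087, reject H₀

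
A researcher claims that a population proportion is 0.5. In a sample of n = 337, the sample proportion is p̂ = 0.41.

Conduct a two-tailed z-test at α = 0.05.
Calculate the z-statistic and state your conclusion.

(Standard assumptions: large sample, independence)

Answer: z = -3.3043, reject H₀

Derivation:
H₀: p = 0.5, H₁: p ≠ 0.5
Standard error: SE = √(p₀(1-p₀)/n) = √(0.5×0.5/337) = 0.027237
z-statistic: z = (p̂ - p₀)/SE = (0.41 - 0.5)/0.027237 = -3.3043
Critical value: z_0.025 = ±1.960
p-value = 0.0010
Decision: reject H₀ at α = 0.05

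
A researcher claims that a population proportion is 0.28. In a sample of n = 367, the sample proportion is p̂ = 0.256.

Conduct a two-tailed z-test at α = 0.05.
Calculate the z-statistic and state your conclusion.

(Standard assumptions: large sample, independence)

H₀: p = 0.28, H₁: p ≠ 0.28
Standard error: SE = √(p₀(1-p₀)/n) = √(0.28×0.72/367) = 0.023438
z-statistic: z = (p̂ - p₀)/SE = (0.256 - 0.28)/0.023438 = -1.0240
Critical value: z_0.025 = ±1.960
p-value = 0.3058
Decision: fail to reject H₀ at α = 0.05

Answer: z = -1.0240, fail to reject H₀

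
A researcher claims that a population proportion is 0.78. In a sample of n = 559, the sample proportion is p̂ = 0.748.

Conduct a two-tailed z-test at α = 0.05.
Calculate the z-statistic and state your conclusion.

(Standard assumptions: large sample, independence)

Answer: z = -1.8264, fail to reject H₀

Derivation:
H₀: p = 0.78, H₁: p ≠ 0.78
Standard error: SE = √(p₀(1-p₀)/n) = √(0.78×0.22/559) = 0.017521
z-statistic: z = (p̂ - p₀)/SE = (0.748 - 0.78)/0.017521 = -1.8264
Critical value: z_0.025 = ±1.960
p-value = 0.0678
Decision: fail to reject H₀ at α = 0.05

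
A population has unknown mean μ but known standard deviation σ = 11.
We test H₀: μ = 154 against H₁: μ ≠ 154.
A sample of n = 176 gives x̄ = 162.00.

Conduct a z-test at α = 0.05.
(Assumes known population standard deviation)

Answer: z = 9.6479, reject H₀

Derivation:
Standard error: SE = σ/√n = 11/√176 = 0.8292
z-statistic: z = (x̄ - μ₀)/SE = (162.00 - 154)/0.8292 = 9.6479
Critical value: ±1.960
p-value < 0.0001
Decision: reject H₀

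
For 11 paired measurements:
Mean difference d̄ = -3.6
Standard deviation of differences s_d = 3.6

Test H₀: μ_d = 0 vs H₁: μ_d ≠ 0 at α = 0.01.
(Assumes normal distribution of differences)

Answer: t = -3.3167, reject H₀

Derivation:
df = n - 1 = 10
SE = s_d/√n = 3.6/√11 = 1.0854
t = d̄/SE = -3.6/1.0854 = -3.3167
Critical value: t_{0.005,10} = ±3.169
p-value ≈ 0.0078
Decision: reject H₀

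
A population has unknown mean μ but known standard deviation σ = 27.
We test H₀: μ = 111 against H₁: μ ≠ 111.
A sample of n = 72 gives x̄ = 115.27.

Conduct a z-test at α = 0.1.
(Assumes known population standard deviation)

Standard error: SE = σ/√n = 27/√72 = 3.1820
z-statistic: z = (x̄ - μ₀)/SE = (115.27 - 111)/3.1820 = 1.3419
Critical value: ±1.645
p-value = 0.1796
Decision: fail to reject H₀

Answer: z = 1.3419, fail to reject H₀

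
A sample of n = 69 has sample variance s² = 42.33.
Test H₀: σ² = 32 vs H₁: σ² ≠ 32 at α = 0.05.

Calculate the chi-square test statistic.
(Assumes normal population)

Answer: χ² = 89.9513, fail to reject H₀

Derivation:
df = n - 1 = 68
χ² = (n-1)s²/σ₀² = 68×42.33/32 = 89.9513
Critical values: χ²_{0.975,68} = 47.092, χ²_{0.025,68} = 92.689
Rejection region: χ² < 47.092 or χ² > 92.689
Decision: fail to reject H₀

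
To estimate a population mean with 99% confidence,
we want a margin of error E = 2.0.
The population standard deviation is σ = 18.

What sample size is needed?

Answer: n = 538

Derivation:
z_0.005 = 2.576
n = (z×σ/E)² = (2.576×18/2.0)²
n = 537.4979
Round up: n = 538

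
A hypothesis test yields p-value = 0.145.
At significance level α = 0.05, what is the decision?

Compare p-value to α:
0.145 ≥ 0.05
Decision: fail to reject H₀

Answer: fail to reject H₀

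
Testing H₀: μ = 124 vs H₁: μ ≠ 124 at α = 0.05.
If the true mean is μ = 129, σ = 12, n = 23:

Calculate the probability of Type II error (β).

SE = σ/√n = 12/√23 = 2.5022
Critical values: μ₀ ± z_0.025×SE = 124 ± 1.960×2.5022
Acceptance region: (119.0957, 128.9043)
Under H₁ (μ = 129): z_high = (128.9043 - 129)/2.5022 = -0.0382, z_low = (119.0957 - 129)/2.5022 = -3.9582
β = P(not reject | H₁) = Φ(-0.0382) - Φ(-3.9582) ≈ 0.4847

Answer: β ≈ 0.4847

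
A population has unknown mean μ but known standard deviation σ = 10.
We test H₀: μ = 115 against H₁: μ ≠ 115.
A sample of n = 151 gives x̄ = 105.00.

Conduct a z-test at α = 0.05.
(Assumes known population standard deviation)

Standard error: SE = σ/√n = 10/√151 = 0.8138
z-statistic: z = (x̄ - μ₀)/SE = (105.00 - 115)/0.8138 = -12.2880
Critical value: ±1.960
p-value < 0.0001
Decision: reject H₀

Answer: z = -12.2880, reject H₀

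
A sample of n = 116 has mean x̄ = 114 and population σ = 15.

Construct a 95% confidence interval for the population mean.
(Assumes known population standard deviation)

Confidence level: 95%, α = 0.05
z_0.025 = 1.960
SE = σ/√n = 15/√116 = 1.3927
Margin of error = 1.960 × 1.3927 = 2.7297
CI: x̄ ± margin = 114 ± 2.7297
CI: (111.2703, 116.7297)

Answer: (111.2703, 116.7297)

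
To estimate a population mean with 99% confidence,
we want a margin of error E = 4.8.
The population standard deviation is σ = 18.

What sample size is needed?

Answer: n = 94

Derivation:
z_0.005 = 2.576
n = (z×σ/E)² = (2.576×18/4.8)²
n = 93.3156
Round up: n = 94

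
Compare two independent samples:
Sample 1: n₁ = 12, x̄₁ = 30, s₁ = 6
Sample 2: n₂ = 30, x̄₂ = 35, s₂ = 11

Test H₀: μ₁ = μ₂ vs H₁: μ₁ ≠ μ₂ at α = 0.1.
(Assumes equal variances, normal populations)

Answer: t = -1.4816, fail to reject H₀

Derivation:
Pooled variance: s²_p = [11×6² + 29×11²]/(40) = 97.6250
s_p = 9.8805
SE = s_p×√(1/n₁ + 1/n₂) = 9.8805×√(1/12 + 1/30) = 3.3748
t = (x̄₁ - x̄₂)/SE = (30 - 35)/3.3748 = -1.4816
df = 40, t-critical = ±1.684
Decision: fail to reject H₀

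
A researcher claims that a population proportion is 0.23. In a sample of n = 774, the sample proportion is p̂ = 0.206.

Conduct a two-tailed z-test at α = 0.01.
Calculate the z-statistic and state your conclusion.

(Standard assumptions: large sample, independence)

Answer: z = -1.5866, fail to reject H₀

Derivation:
H₀: p = 0.23, H₁: p ≠ 0.23
Standard error: SE = √(p₀(1-p₀)/n) = √(0.23×0.77/774) = 0.015127
z-statistic: z = (p̂ - p₀)/SE = (0.206 - 0.23)/0.015127 = -1.5866
Critical value: z_0.005 = ±2.576
p-value = 0.1126
Decision: fail to reject H₀ at α = 0.01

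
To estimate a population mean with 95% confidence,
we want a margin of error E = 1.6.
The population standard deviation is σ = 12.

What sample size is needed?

z_0.025 = 1.960
n = (z×σ/E)² = (1.960×12/1.6)²
n = 216.0900
Round up: n = 217

Answer: n = 217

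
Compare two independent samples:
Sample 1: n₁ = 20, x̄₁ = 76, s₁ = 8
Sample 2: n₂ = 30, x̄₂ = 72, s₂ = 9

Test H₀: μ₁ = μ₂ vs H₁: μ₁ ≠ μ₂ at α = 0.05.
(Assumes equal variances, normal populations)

Answer: t = 1.6078, fail to reject H₀

Derivation:
Pooled variance: s²_p = [19×8² + 29×9²]/(48) = 74.2708
s_p = 8.6181
SE = s_p×√(1/n₁ + 1/n₂) = 8.6181×√(1/20 + 1/30) = 2.4878
t = (x̄₁ - x̄₂)/SE = (76 - 72)/2.4878 = 1.6078
df = 48, t-critical = ±2.011
Decision: fail to reject H₀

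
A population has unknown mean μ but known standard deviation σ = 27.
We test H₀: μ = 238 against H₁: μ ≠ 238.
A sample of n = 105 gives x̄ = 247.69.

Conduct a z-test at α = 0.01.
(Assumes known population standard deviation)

Standard error: SE = σ/√n = 27/√105 = 2.6349
z-statistic: z = (x̄ - μ₀)/SE = (247.69 - 238)/2.6349 = 3.6776
Critical value: ±2.576
p-value = 0.0002
Decision: reject H₀

Answer: z = 3.6776, reject H₀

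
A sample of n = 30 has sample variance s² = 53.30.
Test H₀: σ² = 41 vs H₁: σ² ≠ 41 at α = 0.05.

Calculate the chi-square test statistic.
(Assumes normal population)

df = n - 1 = 29
χ² = (n-1)s²/σ₀² = 29×53.30/41 = 37.7000
Critical values: χ²_{0.975,29} = 16.047, χ²_{0.025,29} = 45.722
Rejection region: χ² < 16.047 or χ² > 45.722
Decision: fail to reject H₀

Answer: χ² = 37.7000, fail to reject H₀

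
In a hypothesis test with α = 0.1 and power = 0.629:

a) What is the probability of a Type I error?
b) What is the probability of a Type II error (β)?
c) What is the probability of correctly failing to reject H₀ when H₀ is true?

Answer: a) 0.1, b) 0.371, c) 0.9

Derivation:
a) Type I error probability = α = 0.1
b) Power = P(reject H₀ | H₁ true) = 1 - β = 0.629, so Type II error probability = β = 1 - Power = 0.371
c) P(fail to reject H₀ | H₀ true) = 1 - α = 0.9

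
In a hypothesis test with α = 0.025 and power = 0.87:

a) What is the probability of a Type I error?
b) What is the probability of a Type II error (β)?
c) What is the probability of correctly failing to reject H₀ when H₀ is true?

a) Type I error probability = α = 0.025
b) Power = P(reject H₀ | H₁ true) = 1 - β = 0.87, so Type II error probability = β = 1 - Power = 0.13
c) P(fail to reject H₀ | H₀ true) = 1 - α = 0.975

Answer: a) 0.025, b) 0.13, c) 0.975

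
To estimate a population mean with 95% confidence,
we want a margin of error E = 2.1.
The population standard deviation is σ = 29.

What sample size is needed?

Answer: n = 733

Derivation:
z_0.025 = 1.960
n = (z×σ/E)² = (1.960×29/2.1)²
n = 732.6044
Round up: n = 733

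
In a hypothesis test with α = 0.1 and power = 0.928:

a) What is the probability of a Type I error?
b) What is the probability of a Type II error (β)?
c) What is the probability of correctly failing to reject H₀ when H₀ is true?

a) Type I error probability = α = 0.1
b) Power = P(reject H₀ | H₁ true) = 1 - β = 0.928, so Type II error probability = β = 1 - Power = 0.072
c) P(fail to reject H₀ | H₀ true) = 1 - α = 0.9

Answer: a) 0.1, b) 0.072, c) 0.9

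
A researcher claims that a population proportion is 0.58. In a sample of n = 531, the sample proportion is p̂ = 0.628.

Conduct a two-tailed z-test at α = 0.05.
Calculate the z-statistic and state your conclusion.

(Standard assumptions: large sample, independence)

Answer: z = 2.2410, reject H₀

Derivation:
H₀: p = 0.58, H₁: p ≠ 0.58
Standard error: SE = √(p₀(1-p₀)/n) = √(0.58×0.42/531) = 0.021419
z-statistic: z = (p̂ - p₀)/SE = (0.628 - 0.58)/0.021419 = 2.2410
Critical value: z_0.025 = ±1.960
p-value = 0.0250
Decision: reject H₀ at α = 0.05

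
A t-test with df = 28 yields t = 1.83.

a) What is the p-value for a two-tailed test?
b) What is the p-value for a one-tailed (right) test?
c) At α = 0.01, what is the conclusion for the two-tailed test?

Answer: a) 0.0779, b) 0.0390, c) fail to reject H₀

Derivation:
Using t-distribution with df = 28:
a) Two-tailed: p = 2×P(T > 1.83) = 0.0779
b) One-tailed: p = P(T > 1.83) = 0.0390
c) 0.0779 ≥ 0.01, fail to reject H₀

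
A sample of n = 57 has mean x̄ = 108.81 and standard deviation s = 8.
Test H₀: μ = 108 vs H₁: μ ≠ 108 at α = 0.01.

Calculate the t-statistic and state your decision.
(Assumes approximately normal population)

Answer: t = 0.7644, fail to reject H₀

Derivation:
df = n - 1 = 56
SE = s/√n = 8/√57 = 1.0596
t = (x̄ - μ₀)/SE = (108.81 - 108)/1.0596 = 0.7644
Critical value: t_{0.005,56} = ±2.667
p-value ≈ 0.4478
Decision: fail to reject H₀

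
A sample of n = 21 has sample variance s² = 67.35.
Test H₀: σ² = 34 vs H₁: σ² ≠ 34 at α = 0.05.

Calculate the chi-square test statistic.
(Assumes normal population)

df = n - 1 = 20
χ² = (n-1)s²/σ₀² = 20×67.35/34 = 39.6176
Critical values: χ²_{0.975,20} = 9.591, χ²_{0.025,20} = 34.170
Rejection region: χ² < 9.591 or χ² > 34.170
Decision: reject H₀

Answer: χ² = 39.6176, reject H₀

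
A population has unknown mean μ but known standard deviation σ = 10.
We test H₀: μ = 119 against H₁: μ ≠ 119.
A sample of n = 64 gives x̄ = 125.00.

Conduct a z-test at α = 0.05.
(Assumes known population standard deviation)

Answer: z = 4.8000, reject H₀

Derivation:
Standard error: SE = σ/√n = 10/√64 = 1.2500
z-statistic: z = (x̄ - μ₀)/SE = (125.00 - 119)/1.2500 = 4.8000
Critical value: ±1.960
p-value < 0.0001
Decision: reject H₀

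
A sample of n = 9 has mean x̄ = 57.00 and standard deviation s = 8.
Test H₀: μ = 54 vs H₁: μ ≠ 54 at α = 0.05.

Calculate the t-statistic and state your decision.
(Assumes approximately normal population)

df = n - 1 = 8
SE = s/√n = 8/√9 = 2.6667
t = (x̄ - μ₀)/SE = (57.00 - 54)/2.6667 = 1.1250
Critical value: t_{0.025,8} = ±2.306
p-value ≈ 0.2932
Decision: fail to reject H₀

Answer: t = 1.1250, fail to reject H₀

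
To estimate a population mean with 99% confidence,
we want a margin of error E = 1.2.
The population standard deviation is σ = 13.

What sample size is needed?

z_0.005 = 2.576
n = (z×σ/E)² = (2.576×13/1.2)²
n = 778.7820
Round up: n = 779

Answer: n = 779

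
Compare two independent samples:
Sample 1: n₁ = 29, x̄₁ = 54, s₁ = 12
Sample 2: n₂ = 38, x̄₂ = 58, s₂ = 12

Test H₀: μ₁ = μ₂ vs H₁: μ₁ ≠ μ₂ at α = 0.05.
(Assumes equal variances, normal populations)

Answer: t = -1.3519, fail to reject H₀

Derivation:
Pooled variance: s²_p = [28×12² + 37×12²]/(65) = 144.0000
s_p = 12.0000
SE = s_p×√(1/n₁ + 1/n₂) = 12.0000×√(1/29 + 1/38) = 2.9589
t = (x̄₁ - x̄₂)/SE = (54 - 58)/2.9589 = -1.3519
df = 65, t-critical = ±1.997
Decision: fail to reject H₀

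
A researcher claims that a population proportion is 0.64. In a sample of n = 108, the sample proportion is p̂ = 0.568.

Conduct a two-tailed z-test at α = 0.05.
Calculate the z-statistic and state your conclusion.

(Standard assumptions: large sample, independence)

H₀: p = 0.64, H₁: p ≠ 0.64
Standard error: SE = √(p₀(1-p₀)/n) = √(0.64×0.36/108) = 0.046188
z-statistic: z = (p̂ - p₀)/SE = (0.568 - 0.64)/0.046188 = -1.5588
Critical value: z_0.025 = ±1.960
p-value = 0.1190
Decision: fail to reject H₀ at α = 0.05

Answer: z = -1.5588, fail to reject H₀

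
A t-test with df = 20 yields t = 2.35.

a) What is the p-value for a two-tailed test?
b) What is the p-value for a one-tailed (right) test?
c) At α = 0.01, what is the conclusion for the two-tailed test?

Answer: a) 0.0292, b) 0.0146, c) fail to reject H₀

Derivation:
Using t-distribution with df = 20:
a) Two-tailed: p = 2×P(T > 2.35) = 0.0292
b) One-tailed: p = P(T > 2.35) = 0.0146
c) 0.0292 ≥ 0.01, fail to reject H₀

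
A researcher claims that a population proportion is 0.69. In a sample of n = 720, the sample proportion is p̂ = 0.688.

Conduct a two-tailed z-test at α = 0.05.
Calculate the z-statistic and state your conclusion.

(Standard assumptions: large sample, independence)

H₀: p = 0.69, H₁: p ≠ 0.69
Standard error: SE = √(p₀(1-p₀)/n) = √(0.69×0.31/720) = 0.017236
z-statistic: z = (p̂ - p₀)/SE = (0.688 - 0.69)/0.017236 = -0.1160
Critical value: z_0.025 = ±1.960
p-value = 0.9077
Decision: fail to reject H₀ at α = 0.05

Answer: z = -0.1160, fail to reject H₀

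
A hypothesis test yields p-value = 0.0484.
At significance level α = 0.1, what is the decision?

Answer: reject H₀

Derivation:
Compare p-value to α:
0.0484 < 0.1
Decision: reject H₀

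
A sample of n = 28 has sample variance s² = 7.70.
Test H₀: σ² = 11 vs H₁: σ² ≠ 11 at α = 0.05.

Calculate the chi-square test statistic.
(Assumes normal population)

df = n - 1 = 27
χ² = (n-1)s²/σ₀² = 27×7.70/11 = 18.9000
Critical values: χ²_{0.975,27} = 14.573, χ²_{0.025,27} = 43.195
Rejection region: χ² < 14.573 or χ² > 43.195
Decision: fail to reject H₀

Answer: χ² = 18.9000, fail to reject H₀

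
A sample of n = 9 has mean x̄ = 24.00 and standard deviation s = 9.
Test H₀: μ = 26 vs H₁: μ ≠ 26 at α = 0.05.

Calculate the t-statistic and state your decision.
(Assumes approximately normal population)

df = n - 1 = 8
SE = s/√n = 9/√9 = 3.0000
t = (x̄ - μ₀)/SE = (24.00 - 26)/3.0000 = -0.6667
Critical value: t_{0.025,8} = ±2.306
p-value ≈ 0.5237
Decision: fail to reject H₀

Answer: t = -0.6667, fail to reject H₀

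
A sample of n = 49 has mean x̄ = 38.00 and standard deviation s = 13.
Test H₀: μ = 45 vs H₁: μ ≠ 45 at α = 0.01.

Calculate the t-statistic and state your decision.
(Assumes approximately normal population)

df = n - 1 = 48
SE = s/√n = 13/√49 = 1.8571
t = (x̄ - μ₀)/SE = (38.00 - 45)/1.8571 = -3.7693
Critical value: t_{0.005,48} = ±2.682
p-value ≈ 0.0004
Decision: reject H₀

Answer: t = -3.7693, reject H₀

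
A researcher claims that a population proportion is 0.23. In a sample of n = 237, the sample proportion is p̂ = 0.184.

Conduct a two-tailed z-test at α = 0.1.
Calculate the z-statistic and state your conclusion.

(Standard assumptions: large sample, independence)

Answer: z = -1.6828, reject H₀

Derivation:
H₀: p = 0.23, H₁: p ≠ 0.23
Standard error: SE = √(p₀(1-p₀)/n) = √(0.23×0.77/237) = 0.027336
z-statistic: z = (p̂ - p₀)/SE = (0.184 - 0.23)/0.027336 = -1.6828
Critical value: z_0.05 = ±1.645
p-value = 0.0924
Decision: reject H₀ at α = 0.1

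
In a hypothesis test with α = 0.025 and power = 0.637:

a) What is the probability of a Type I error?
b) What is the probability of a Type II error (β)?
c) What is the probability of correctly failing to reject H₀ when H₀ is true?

a) Type I error probability = α = 0.025
b) Power = P(reject H₀ | H₁ true) = 1 - β = 0.637, so Type II error probability = β = 1 - Power = 0.363
c) P(fail to reject H₀ | H₀ true) = 1 - α = 0.975

Answer: a) 0.025, b) 0.363, c) 0.975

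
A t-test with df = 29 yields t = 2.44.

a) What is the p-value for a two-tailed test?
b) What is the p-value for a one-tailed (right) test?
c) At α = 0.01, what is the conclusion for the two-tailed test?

Using t-distribution with df = 29:
a) Two-tailed: p = 2×P(T > 2.44) = 0.0210
b) One-tailed: p = P(T > 2.44) = 0.0105
c) 0.0210 ≥ 0.01, fail to reject H₀

Answer: a) 0.0210, b) 0.0105, c) fail to reject H₀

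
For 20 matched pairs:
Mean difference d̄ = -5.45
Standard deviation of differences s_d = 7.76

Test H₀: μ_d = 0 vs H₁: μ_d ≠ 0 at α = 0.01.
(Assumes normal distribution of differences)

df = n - 1 = 19
SE = s_d/√n = 7.76/√20 = 1.7352
t = d̄/SE = -5.45/1.7352 = -3.1408
Critical value: t_{0.005,19} = ±2.861
p-value ≈ 0.0054
Decision: reject H₀

Answer: t = -3.1408, reject H₀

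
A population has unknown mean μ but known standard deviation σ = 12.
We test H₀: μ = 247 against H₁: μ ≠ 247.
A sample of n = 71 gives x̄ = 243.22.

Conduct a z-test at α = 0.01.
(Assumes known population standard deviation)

Answer: z = -2.6543, reject H₀

Derivation:
Standard error: SE = σ/√n = 12/√71 = 1.4241
z-statistic: z = (x̄ - μ₀)/SE = (243.22 - 247)/1.4241 = -2.6543
Critical value: ±2.576
p-value = 0.0079
Decision: reject H₀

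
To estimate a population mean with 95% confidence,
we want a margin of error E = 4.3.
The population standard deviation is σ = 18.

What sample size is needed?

z_0.025 = 1.960
n = (z×σ/E)² = (1.960×18/4.3)²
n = 67.3163
Round up: n = 68

Answer: n = 68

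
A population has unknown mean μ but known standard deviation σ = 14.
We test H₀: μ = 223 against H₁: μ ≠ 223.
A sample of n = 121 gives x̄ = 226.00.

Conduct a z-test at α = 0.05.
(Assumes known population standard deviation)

Standard error: SE = σ/√n = 14/√121 = 1.2727
z-statistic: z = (x̄ - μ₀)/SE = (226.00 - 223)/1.2727 = 2.3572
Critical value: ±1.960
p-value = 0.0184
Decision: reject H₀

Answer: z = 2.3572, reject H₀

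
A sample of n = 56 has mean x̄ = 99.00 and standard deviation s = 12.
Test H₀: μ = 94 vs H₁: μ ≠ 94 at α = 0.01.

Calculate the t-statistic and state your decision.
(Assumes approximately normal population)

df = n - 1 = 55
SE = s/√n = 12/√56 = 1.6036
t = (x̄ - μ₀)/SE = (99.00 - 94)/1.6036 = 3.1180
Critical value: t_{0.005,55} = ±2.668
p-value ≈ 0.0029
Decision: reject H₀

Answer: t = 3.1180, reject H₀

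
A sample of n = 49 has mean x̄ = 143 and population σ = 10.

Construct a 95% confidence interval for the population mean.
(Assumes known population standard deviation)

Confidence level: 95%, α = 0.05
z_0.025 = 1.960
SE = σ/√n = 10/√49 = 1.4286
Margin of error = 1.960 × 1.4286 = 2.8001
CI: x̄ ± margin = 143 ± 2.8001
CI: (140.1999, 145.8001)

Answer: (140.1999, 145.8001)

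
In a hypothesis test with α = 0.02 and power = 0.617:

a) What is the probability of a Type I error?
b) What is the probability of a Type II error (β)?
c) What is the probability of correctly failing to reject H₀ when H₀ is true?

a) Type I error probability = α = 0.02
b) Power = P(reject H₀ | H₁ true) = 1 - β = 0.617, so Type II error probability = β = 1 - Power = 0.383
c) P(fail to reject H₀ | H₀ true) = 1 - α = 0.98

Answer: a) 0.02, b) 0.383, c) 0.98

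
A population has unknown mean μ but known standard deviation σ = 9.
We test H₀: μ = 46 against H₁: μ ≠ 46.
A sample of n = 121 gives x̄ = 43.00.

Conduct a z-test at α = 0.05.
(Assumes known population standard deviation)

Answer: z = -3.6666, reject H₀

Derivation:
Standard error: SE = σ/√n = 9/√121 = 0.8182
z-statistic: z = (x̄ - μ₀)/SE = (43.00 - 46)/0.8182 = -3.6666
Critical value: ±1.960
p-value = 0.0002
Decision: reject H₀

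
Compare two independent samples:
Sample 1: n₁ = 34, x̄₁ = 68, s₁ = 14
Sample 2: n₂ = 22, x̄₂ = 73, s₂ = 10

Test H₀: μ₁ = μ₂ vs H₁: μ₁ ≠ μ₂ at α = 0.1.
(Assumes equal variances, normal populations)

Answer: t = -1.4507, fail to reject H₀

Derivation:
Pooled variance: s²_p = [33×14² + 21×10²]/(54) = 158.6667
s_p = 12.5963
SE = s_p×√(1/n₁ + 1/n₂) = 12.5963×√(1/34 + 1/22) = 3.4466
t = (x̄₁ - x̄₂)/SE = (68 - 73)/3.4466 = -1.4507
df = 54, t-critical = ±1.674
Decision: fail to reject H₀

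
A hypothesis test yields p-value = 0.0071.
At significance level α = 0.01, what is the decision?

Answer: reject H₀

Derivation:
Compare p-value to α:
0.0071 < 0.01
Decision: reject H₀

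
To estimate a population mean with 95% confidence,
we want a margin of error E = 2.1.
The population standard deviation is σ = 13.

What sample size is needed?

z_0.025 = 1.960
n = (z×σ/E)² = (1.960×13/2.1)²
n = 147.2178
Round up: n = 148

Answer: n = 148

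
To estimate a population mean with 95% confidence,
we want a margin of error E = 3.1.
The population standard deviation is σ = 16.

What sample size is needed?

Answer: n = 103

Derivation:
z_0.025 = 1.960
n = (z×σ/E)² = (1.960×16/3.1)²
n = 102.3361
Round up: n = 103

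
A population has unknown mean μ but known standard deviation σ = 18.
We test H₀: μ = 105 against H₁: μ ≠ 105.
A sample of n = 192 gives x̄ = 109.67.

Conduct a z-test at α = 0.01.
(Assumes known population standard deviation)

Answer: z = 3.5951, reject H₀

Derivation:
Standard error: SE = σ/√n = 18/√192 = 1.2990
z-statistic: z = (x̄ - μ₀)/SE = (109.67 - 105)/1.2990 = 3.5951
Critical value: ±2.576
p-value = 0.0003
Decision: reject H₀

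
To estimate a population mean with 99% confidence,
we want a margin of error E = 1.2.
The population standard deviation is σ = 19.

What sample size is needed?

z_0.005 = 2.576
n = (z×σ/E)² = (2.576×19/1.2)²
n = 1663.5522
Round up: n = 1664

Answer: n = 1664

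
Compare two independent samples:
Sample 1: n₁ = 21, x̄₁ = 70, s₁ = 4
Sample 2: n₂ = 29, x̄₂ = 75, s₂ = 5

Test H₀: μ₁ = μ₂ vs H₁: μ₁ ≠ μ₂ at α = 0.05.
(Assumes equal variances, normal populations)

Answer: t = -3.7853, reject H₀

Derivation:
Pooled variance: s²_p = [20×4² + 28×5²]/(48) = 21.2500
s_p = 4.6098
SE = s_p×√(1/n₁ + 1/n₂) = 4.6098×√(1/21 + 1/29) = 1.3209
t = (x̄₁ - x̄₂)/SE = (70 - 75)/1.3209 = -3.7853
df = 48, t-critical = ±2.011
Decision: reject H₀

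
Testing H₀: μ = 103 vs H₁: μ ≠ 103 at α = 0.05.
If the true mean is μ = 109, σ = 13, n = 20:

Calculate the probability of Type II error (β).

Answer: β ≈ 0.4585

Derivation:
SE = σ/√n = 13/√20 = 2.9069
Critical values: μ₀ ± z_0.025×SE = 103 ± 1.960×2.9069
Acceptance region: (97.3025, 108.6975)
Under H₁ (μ = 109): z_high = (108.6975 - 109)/2.9069 = -0.1041, z_low = (97.3025 - 109)/2.9069 = -4.0240
β = P(not reject | H₁) = Φ(-0.1041) - Φ(-4.0240) ≈ 0.4585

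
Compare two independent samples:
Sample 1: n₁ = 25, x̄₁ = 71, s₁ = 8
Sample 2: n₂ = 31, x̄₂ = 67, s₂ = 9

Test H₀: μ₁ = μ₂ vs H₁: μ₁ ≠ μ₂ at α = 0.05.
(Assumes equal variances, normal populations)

Answer: t = 1.7363, fail to reject H₀

Derivation:
Pooled variance: s²_p = [24×8² + 30×9²]/(54) = 73.4444
s_p = 8.5700
SE = s_p×√(1/n₁ + 1/n₂) = 8.5700×√(1/25 + 1/31) = 2.3037
t = (x̄₁ - x̄₂)/SE = (71 - 67)/2.3037 = 1.7363
df = 54, t-critical = ±2.005
Decision: fail to reject H₀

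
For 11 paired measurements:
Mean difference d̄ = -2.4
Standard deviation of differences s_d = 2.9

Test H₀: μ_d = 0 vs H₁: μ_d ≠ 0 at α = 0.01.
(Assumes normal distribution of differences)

Answer: t = -2.7447, fail to reject H₀

Derivation:
df = n - 1 = 10
SE = s_d/√n = 2.9/√11 = 0.8744
t = d̄/SE = -2.4/0.8744 = -2.7447
Critical value: t_{0.005,10} = ±3.169
p-value ≈ 0.0207
Decision: fail to reject H₀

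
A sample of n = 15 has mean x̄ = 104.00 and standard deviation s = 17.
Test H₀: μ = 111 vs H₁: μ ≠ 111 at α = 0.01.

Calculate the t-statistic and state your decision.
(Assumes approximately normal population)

Answer: t = -1.5948, fail to reject H₀

Derivation:
df = n - 1 = 14
SE = s/√n = 17/√15 = 4.3894
t = (x̄ - μ₀)/SE = (104.00 - 111)/4.3894 = -1.5948
Critical value: t_{0.005,14} = ±2.977
p-value ≈ 0.1331
Decision: fail to reject H₀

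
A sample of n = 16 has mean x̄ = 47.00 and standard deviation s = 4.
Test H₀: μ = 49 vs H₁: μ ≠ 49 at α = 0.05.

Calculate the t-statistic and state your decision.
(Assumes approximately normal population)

Answer: t = -2.0000, fail to reject H₀

Derivation:
df = n - 1 = 15
SE = s/√n = 4/√16 = 1.0000
t = (x̄ - μ₀)/SE = (47.00 - 49)/1.0000 = -2.0000
Critical value: t_{0.025,15} = ±2.131
p-value ≈ 0.0639
Decision: fail to reject H₀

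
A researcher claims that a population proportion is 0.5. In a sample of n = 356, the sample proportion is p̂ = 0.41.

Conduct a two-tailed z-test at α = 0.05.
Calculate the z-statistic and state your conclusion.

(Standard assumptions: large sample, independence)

H₀: p = 0.5, H₁: p ≠ 0.5
Standard error: SE = √(p₀(1-p₀)/n) = √(0.5×0.5/356) = 0.026500
z-statistic: z = (p̂ - p₀)/SE = (0.41 - 0.5)/0.026500 = -3.3962
Critical value: z_0.025 = ±1.960
p-value = 0.0007
Decision: reject H₀ at α = 0.05

Answer: z = -3.3962, reject H₀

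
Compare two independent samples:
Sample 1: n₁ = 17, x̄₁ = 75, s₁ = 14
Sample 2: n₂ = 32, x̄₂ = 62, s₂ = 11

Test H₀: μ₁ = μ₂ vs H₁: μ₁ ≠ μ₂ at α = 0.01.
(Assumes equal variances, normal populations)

Pooled variance: s²_p = [16×14² + 31×11²]/(47) = 146.5319
s_p = 12.1050
SE = s_p×√(1/n₁ + 1/n₂) = 12.1050×√(1/17 + 1/32) = 3.6330
t = (x̄₁ - x̄₂)/SE = (75 - 62)/3.6330 = 3.5783
df = 47, t-critical = ±2.685
Decision: reject H₀

Answer: t = 3.5783, reject H₀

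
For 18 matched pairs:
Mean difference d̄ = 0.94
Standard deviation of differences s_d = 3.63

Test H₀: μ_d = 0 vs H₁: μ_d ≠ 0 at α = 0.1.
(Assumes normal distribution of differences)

Answer: t = 1.0986, fail to reject H₀

Derivation:
df = n - 1 = 17
SE = s_d/√n = 3.63/√18 = 0.8556
t = d̄/SE = 0.94/0.8556 = 1.0986
Critical value: t_{0.05,17} = ±1.740
p-value ≈ 0.2873
Decision: fail to reject H₀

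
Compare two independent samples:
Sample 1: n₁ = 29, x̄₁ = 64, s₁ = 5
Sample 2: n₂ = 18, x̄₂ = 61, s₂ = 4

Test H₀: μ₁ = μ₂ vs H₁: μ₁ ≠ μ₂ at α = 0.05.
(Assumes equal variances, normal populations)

Pooled variance: s²_p = [28×5² + 17×4²]/(45) = 21.6000
s_p = 4.6476
SE = s_p×√(1/n₁ + 1/n₂) = 4.6476×√(1/29 + 1/18) = 1.3946
t = (x̄₁ - x̄₂)/SE = (64 - 61)/1.3946 = 2.1512
df = 45, t-critical = ±2.014
Decision: reject H₀

Answer: t = 2.1512, reject H₀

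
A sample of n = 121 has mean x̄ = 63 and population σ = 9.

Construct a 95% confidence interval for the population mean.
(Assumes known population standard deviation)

Answer: (61.3963, 64.6037)

Derivation:
Confidence level: 95%, α = 0.05
z_0.025 = 1.960
SE = σ/√n = 9/√121 = 0.8182
Margin of error = 1.960 × 0.8182 = 1.6037
CI: x̄ ± margin = 63 ± 1.6037
CI: (61.3963, 64.6037)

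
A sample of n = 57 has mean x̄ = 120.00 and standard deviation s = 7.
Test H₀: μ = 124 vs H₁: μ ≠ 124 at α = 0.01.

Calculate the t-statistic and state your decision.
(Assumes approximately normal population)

Answer: t = -4.3141, reject H₀

Derivation:
df = n - 1 = 56
SE = s/√n = 7/√57 = 0.9272
t = (x̄ - μ₀)/SE = (120.00 - 124)/0.9272 = -4.3141
Critical value: t_{0.005,56} = ±2.667
p-value ≈ 0.0001
Decision: reject H₀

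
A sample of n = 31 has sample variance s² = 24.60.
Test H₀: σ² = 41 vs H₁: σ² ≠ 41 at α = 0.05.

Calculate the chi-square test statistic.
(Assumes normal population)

df = n - 1 = 30
χ² = (n-1)s²/σ₀² = 30×24.60/41 = 18.0000
Critical values: χ²_{0.975,30} = 16.791, χ²_{0.025,30} = 46.979
Rejection region: χ² < 16.791 or χ² > 46.979
Decision: fail to reject H₀

Answer: χ² = 18.0000, fail to reject H₀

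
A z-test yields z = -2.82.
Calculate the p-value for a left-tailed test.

For z = -2.82:
p = P(Z < -2.82) = Φ(-2.82) = 0.0024

Answer: p-value ≈ 0.0024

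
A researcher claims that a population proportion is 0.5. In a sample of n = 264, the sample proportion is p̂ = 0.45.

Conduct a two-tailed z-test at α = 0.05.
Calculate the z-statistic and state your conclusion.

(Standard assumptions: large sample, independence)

Answer: z = -1.6248, fail to reject H₀

Derivation:
H₀: p = 0.5, H₁: p ≠ 0.5
Standard error: SE = √(p₀(1-p₀)/n) = √(0.5×0.5/264) = 0.030773
z-statistic: z = (p̂ - p₀)/SE = (0.45 - 0.5)/0.030773 = -1.6248
Critical value: z_0.025 = ±1.960
p-value = 0.1042
Decision: fail to reject H₀ at α = 0.05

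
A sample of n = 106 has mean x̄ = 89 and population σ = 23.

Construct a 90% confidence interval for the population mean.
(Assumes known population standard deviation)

Answer: (85.3251, 92.6749)

Derivation:
Confidence level: 90%, α = 0.1
z_0.05 = 1.645
SE = σ/√n = 23/√106 = 2.2340
Margin of error = 1.645 × 2.2340 = 3.6749
CI: x̄ ± margin = 89 ± 3.6749
CI: (85.3251, 92.6749)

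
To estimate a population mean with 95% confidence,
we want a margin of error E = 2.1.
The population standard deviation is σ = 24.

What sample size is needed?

Answer: n = 502

Derivation:
z_0.025 = 1.960
n = (z×σ/E)² = (1.960×24/2.1)²
n = 501.7600
Round up: n = 502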